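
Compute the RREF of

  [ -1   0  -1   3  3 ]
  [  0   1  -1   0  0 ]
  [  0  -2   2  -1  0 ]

Multiply R1 by -1.
Add 2 times R2 to R3.
Multiply R3 by -1.
Add 3 times R3 to R1.

[[1, 0, 1, 0, -3], [0, 1, -1, 0, 0], [0, 0, 0, 1, 0]]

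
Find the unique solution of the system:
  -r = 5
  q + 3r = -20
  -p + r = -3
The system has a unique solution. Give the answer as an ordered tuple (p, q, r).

Form the augmented matrix and row-reduce:
  [  0  0  -1  |    5 ]
  [  0  1   3  |  -20 ]
  [ -1  0   1  |   -3 ]
R1 <=> R3
R1 := -1·R1
R3 := -1·R3
R2 := R2 − 3·R3
R1 := R1 + R3
Reading off the last column: p = -2, q = -5, r = -5.

(-2, -5, -5)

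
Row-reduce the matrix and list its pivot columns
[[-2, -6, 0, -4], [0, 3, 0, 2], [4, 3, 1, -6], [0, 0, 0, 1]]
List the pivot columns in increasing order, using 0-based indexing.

0, 1, 2, 3

Multiply ρ1 by -1/2.
  [ 1  3  0   2 ]
  [ 0  3  0   2 ]
  [ 4  3  1  -6 ]
  [ 0  0  0   1 ]
Subtract 4 times ρ1 from ρ3.
  [ 1   3  0    2 ]
  [ 0   3  0    2 ]
  [ 0  -9  1  -14 ]
  [ 0   0  0    1 ]
Multiply ρ2 by 1/3.
  [ 1   3  0    2 ]
  [ 0   1  0  2/3 ]
  [ 0  -9  1  -14 ]
  [ 0   0  0    1 ]
Add 9 times ρ2 to ρ3.
  [ 1  3  0    2 ]
  [ 0  1  0  2/3 ]
  [ 0  0  1   -8 ]
  [ 0  0  0    1 ]
Add 8 times ρ4 to ρ3.
  [ 1  3  0    2 ]
  [ 0  1  0  2/3 ]
  [ 0  0  1    0 ]
  [ 0  0  0    1 ]
Subtract 2/3 times ρ4 from ρ2.
  [ 1  3  0  2 ]
  [ 0  1  0  0 ]
  [ 0  0  1  0 ]
  [ 0  0  0  1 ]
Subtract 2 times ρ4 from ρ1.
  [ 1  3  0  0 ]
  [ 0  1  0  0 ]
  [ 0  0  1  0 ]
  [ 0  0  0  1 ]
Subtract 3 times ρ2 from ρ1.
  [ 1  0  0  0 ]
  [ 0  1  0  0 ]
  [ 0  0  1  0 ]
  [ 0  0  0  1 ]
Pivot columns are the columns containing a leading 1.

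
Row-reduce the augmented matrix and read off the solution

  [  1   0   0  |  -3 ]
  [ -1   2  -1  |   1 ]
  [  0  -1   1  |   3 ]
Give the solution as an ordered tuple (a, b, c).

r2 -> r2 + r1
  [ 1   0   0  |  -3 ]
  [ 0   2  -1  |  -2 ]
  [ 0  -1   1  |   3 ]
r2 -> 1/2·r2
  [ 1   0     0  |  -3 ]
  [ 0   1  -1/2  |  -1 ]
  [ 0  -1     1  |   3 ]
r3 -> r3 + r2
  [ 1  0     0  |  -3 ]
  [ 0  1  -1/2  |  -1 ]
  [ 0  0   1/2  |   2 ]
r3 -> 2·r3
  [ 1  0     0  |  -3 ]
  [ 0  1  -1/2  |  -1 ]
  [ 0  0     1  |   4 ]
r2 -> r2 + 1/2·r3
  [ 1  0  0  |  -3 ]
  [ 0  1  0  |   1 ]
  [ 0  0  1  |   4 ]
Reading off the last column: a = -3, b = 1, c = 4.

(-3, 1, 4)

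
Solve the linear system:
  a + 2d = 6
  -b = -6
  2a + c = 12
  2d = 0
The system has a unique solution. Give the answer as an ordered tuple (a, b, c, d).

(6, 6, 0, 0)

Form the augmented matrix and row-reduce:
  [ 1   0  0  2  |   6 ]
  [ 0  -1  0  0  |  -6 ]
  [ 2   0  1  0  |  12 ]
  [ 0   0  0  2  |   0 ]
ρ3 ← ρ3 − 2·ρ1
ρ2 ← -1·ρ2
ρ4 ← 1/2·ρ4
ρ3 ← ρ3 + 4·ρ4
ρ1 ← ρ1 − 2·ρ4
Reading off the last column: a = 6, b = 6, c = 0, d = 0.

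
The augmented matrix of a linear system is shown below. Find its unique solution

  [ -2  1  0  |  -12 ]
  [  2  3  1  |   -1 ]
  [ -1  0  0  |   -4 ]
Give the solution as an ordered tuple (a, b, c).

(4, -4, 3)

ρ1 ← -1/2·ρ1
  [  1  -1/2  0  |   6 ]
  [  2     3  1  |  -1 ]
  [ -1     0  0  |  -4 ]
ρ2 ← ρ2 − 2·ρ1
  [  1  -1/2  0  |    6 ]
  [  0     4  1  |  -13 ]
  [ -1     0  0  |   -4 ]
ρ3 ← ρ3 + ρ1
  [ 1  -1/2  0  |    6 ]
  [ 0     4  1  |  -13 ]
  [ 0  -1/2  0  |    2 ]
ρ2 ← 1/4·ρ2
  [ 1  -1/2    0  |      6 ]
  [ 0     1  1/4  |  -13/4 ]
  [ 0  -1/2    0  |      2 ]
ρ3 ← ρ3 + 1/2·ρ2
  [ 1  -1/2    0  |      6 ]
  [ 0     1  1/4  |  -13/4 ]
  [ 0     0  1/8  |    3/8 ]
ρ3 ← 8·ρ3
  [ 1  -1/2    0  |      6 ]
  [ 0     1  1/4  |  -13/4 ]
  [ 0     0    1  |      3 ]
ρ2 ← ρ2 − 1/4·ρ3
  [ 1  -1/2  0  |   6 ]
  [ 0     1  0  |  -4 ]
  [ 0     0  1  |   3 ]
ρ1 ← ρ1 + 1/2·ρ2
  [ 1  0  0  |   4 ]
  [ 0  1  0  |  -4 ]
  [ 0  0  1  |   3 ]
Reading off the last column: a = 4, b = -4, c = 3.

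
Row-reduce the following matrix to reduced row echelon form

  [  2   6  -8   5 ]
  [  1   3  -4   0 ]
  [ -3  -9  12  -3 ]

[[1, 3, -4, 0], [0, 0, 0, 1], [0, 0, 0, 0]]

R1 := 1/2·R1
R2 := R2 − R1
R3 := R3 + 3·R1
R2 := -2/5·R2
R3 := R3 − 9/2·R2
R1 := R1 − 5/2·R2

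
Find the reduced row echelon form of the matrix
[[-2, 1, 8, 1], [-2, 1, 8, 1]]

[[1, -1/2, -4, -1/2], [0, 0, 0, 0]]

ρ1 := -1/2·ρ1
  [  1  -1/2  -4  -1/2 ]
  [ -2     1   8     1 ]
ρ2 := ρ2 + 2·ρ1
  [ 1  -1/2  -4  -1/2 ]
  [ 0     0   0     0 ]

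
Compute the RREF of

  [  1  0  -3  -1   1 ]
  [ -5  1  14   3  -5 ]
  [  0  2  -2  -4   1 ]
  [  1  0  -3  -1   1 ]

[[1, 0, -3, -1, 0], [0, 1, -1, -2, 0], [0, 0, 0, 0, 1], [0, 0, 0, 0, 0]]

R2 -> R2 + 5·R1
  [ 1  0  -3  -1  1 ]
  [ 0  1  -1  -2  0 ]
  [ 0  2  -2  -4  1 ]
  [ 1  0  -3  -1  1 ]
R4 -> R4 − R1
  [ 1  0  -3  -1  1 ]
  [ 0  1  -1  -2  0 ]
  [ 0  2  -2  -4  1 ]
  [ 0  0   0   0  0 ]
R3 -> R3 − 2·R2
  [ 1  0  -3  -1  1 ]
  [ 0  1  -1  -2  0 ]
  [ 0  0   0   0  1 ]
  [ 0  0   0   0  0 ]
R1 -> R1 − R3
  [ 1  0  -3  -1  0 ]
  [ 0  1  -1  -2  0 ]
  [ 0  0   0   0  1 ]
  [ 0  0   0   0  0 ]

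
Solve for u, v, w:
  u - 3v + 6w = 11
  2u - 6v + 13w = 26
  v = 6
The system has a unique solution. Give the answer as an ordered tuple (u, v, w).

(5, 6, 4)

Form the augmented matrix and row-reduce:
  [ 1  -3   6  |  11 ]
  [ 2  -6  13  |  26 ]
  [ 0   1   0  |   6 ]
R2 ← R2 − 2·R1
  [ 1  -3  6  |  11 ]
  [ 0   0  1  |   4 ]
  [ 0   1  0  |   6 ]
R2 <=> R3
  [ 1  -3  6  |  11 ]
  [ 0   1  0  |   6 ]
  [ 0   0  1  |   4 ]
R1 ← R1 − 6·R3
  [ 1  -3  0  |  -13 ]
  [ 0   1  0  |    6 ]
  [ 0   0  1  |    4 ]
R1 ← R1 + 3·R2
  [ 1  0  0  |  5 ]
  [ 0  1  0  |  6 ]
  [ 0  0  1  |  4 ]
Reading off the last column: u = 5, v = 6, w = 4.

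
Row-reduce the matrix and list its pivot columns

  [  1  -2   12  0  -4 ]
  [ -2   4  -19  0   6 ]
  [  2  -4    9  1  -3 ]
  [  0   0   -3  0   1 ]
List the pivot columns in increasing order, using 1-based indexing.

r2 -> r2 + 2·r1
  [ 1  -2  12  0  -4 ]
  [ 0   0   5  0  -2 ]
  [ 2  -4   9  1  -3 ]
  [ 0   0  -3  0   1 ]
r3 -> r3 − 2·r1
  [ 1  -2   12  0  -4 ]
  [ 0   0    5  0  -2 ]
  [ 0   0  -15  1   5 ]
  [ 0   0   -3  0   1 ]
r2 -> 1/5·r2
  [ 1  -2   12  0    -4 ]
  [ 0   0    1  0  -2/5 ]
  [ 0   0  -15  1     5 ]
  [ 0   0   -3  0     1 ]
r3 -> r3 + 15·r2
  [ 1  -2  12  0    -4 ]
  [ 0   0   1  0  -2/5 ]
  [ 0   0   0  1    -1 ]
  [ 0   0  -3  0     1 ]
r4 -> r4 + 3·r2
  [ 1  -2  12  0    -4 ]
  [ 0   0   1  0  -2/5 ]
  [ 0   0   0  1    -1 ]
  [ 0   0   0  0  -1/5 ]
r4 -> -5·r4
  [ 1  -2  12  0    -4 ]
  [ 0   0   1  0  -2/5 ]
  [ 0   0   0  1    -1 ]
  [ 0   0   0  0     1 ]
r3 -> r3 + r4
  [ 1  -2  12  0    -4 ]
  [ 0   0   1  0  -2/5 ]
  [ 0   0   0  1     0 ]
  [ 0   0   0  0     1 ]
r2 -> r2 + 2/5·r4
  [ 1  -2  12  0  -4 ]
  [ 0   0   1  0   0 ]
  [ 0   0   0  1   0 ]
  [ 0   0   0  0   1 ]
r1 -> r1 + 4·r4
  [ 1  -2  12  0  0 ]
  [ 0   0   1  0  0 ]
  [ 0   0   0  1  0 ]
  [ 0   0   0  0  1 ]
r1 -> r1 − 12·r2
  [ 1  -2  0  0  0 ]
  [ 0   0  1  0  0 ]
  [ 0   0  0  1  0 ]
  [ 0   0  0  0  1 ]
Pivot columns are the columns containing a leading 1.

1, 3, 4, 5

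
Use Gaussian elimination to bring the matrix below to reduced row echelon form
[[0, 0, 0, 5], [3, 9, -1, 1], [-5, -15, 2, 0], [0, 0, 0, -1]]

R1 <=> R2
  [  3    9  -1   1 ]
  [  0    0   0   5 ]
  [ -5  -15   2   0 ]
  [  0    0   0  -1 ]
R1 ← 1/3·R1
  [  1    3  -1/3  1/3 ]
  [  0    0     0    5 ]
  [ -5  -15     2    0 ]
  [  0    0     0   -1 ]
R3 ← R3 + 5·R1
  [ 1  3  -1/3  1/3 ]
  [ 0  0     0    5 ]
  [ 0  0   1/3  5/3 ]
  [ 0  0     0   -1 ]
R2 <=> R3
  [ 1  3  -1/3  1/3 ]
  [ 0  0   1/3  5/3 ]
  [ 0  0     0    5 ]
  [ 0  0     0   -1 ]
R2 ← 3·R2
  [ 1  3  -1/3  1/3 ]
  [ 0  0     1    5 ]
  [ 0  0     0    5 ]
  [ 0  0     0   -1 ]
R3 ← 1/5·R3
  [ 1  3  -1/3  1/3 ]
  [ 0  0     1    5 ]
  [ 0  0     0    1 ]
  [ 0  0     0   -1 ]
R4 ← R4 + R3
  [ 1  3  -1/3  1/3 ]
  [ 0  0     1    5 ]
  [ 0  0     0    1 ]
  [ 0  0     0    0 ]
R2 ← R2 − 5·R3
  [ 1  3  -1/3  1/3 ]
  [ 0  0     1    0 ]
  [ 0  0     0    1 ]
  [ 0  0     0    0 ]
R1 ← R1 − 1/3·R3
  [ 1  3  -1/3  0 ]
  [ 0  0     1  0 ]
  [ 0  0     0  1 ]
  [ 0  0     0  0 ]
R1 ← R1 + 1/3·R2
  [ 1  3  0  0 ]
  [ 0  0  1  0 ]
  [ 0  0  0  1 ]
  [ 0  0  0  0 ]

[[1, 3, 0, 0], [0, 0, 1, 0], [0, 0, 0, 1], [0, 0, 0, 0]]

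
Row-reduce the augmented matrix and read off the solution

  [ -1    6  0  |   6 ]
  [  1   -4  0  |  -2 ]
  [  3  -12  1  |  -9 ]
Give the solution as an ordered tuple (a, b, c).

r1 -> -1·r1
  [ 1   -6  0  |  -6 ]
  [ 1   -4  0  |  -2 ]
  [ 3  -12  1  |  -9 ]
r2 -> r2 − r1
  [ 1   -6  0  |  -6 ]
  [ 0    2  0  |   4 ]
  [ 3  -12  1  |  -9 ]
r3 -> r3 − 3·r1
  [ 1  -6  0  |  -6 ]
  [ 0   2  0  |   4 ]
  [ 0   6  1  |   9 ]
r2 -> 1/2·r2
  [ 1  -6  0  |  -6 ]
  [ 0   1  0  |   2 ]
  [ 0   6  1  |   9 ]
r3 -> r3 − 6·r2
  [ 1  -6  0  |  -6 ]
  [ 0   1  0  |   2 ]
  [ 0   0  1  |  -3 ]
r1 -> r1 + 6·r2
  [ 1  0  0  |   6 ]
  [ 0  1  0  |   2 ]
  [ 0  0  1  |  -3 ]
Reading off the last column: a = 6, b = 2, c = -3.

(6, 2, -3)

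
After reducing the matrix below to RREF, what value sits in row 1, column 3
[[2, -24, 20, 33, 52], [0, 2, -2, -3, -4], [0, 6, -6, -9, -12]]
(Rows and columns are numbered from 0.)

ρ1 := 1/2·ρ1
  [ 1  -12  10  33/2   26 ]
  [ 0    2  -2    -3   -4 ]
  [ 0    6  -6    -9  -12 ]
ρ2 := 1/2·ρ2
  [ 1  -12  10  33/2   26 ]
  [ 0    1  -1  -3/2   -2 ]
  [ 0    6  -6    -9  -12 ]
ρ3 := ρ3 − 6·ρ2
  [ 1  -12  10  33/2  26 ]
  [ 0    1  -1  -3/2  -2 ]
  [ 0    0   0     0   0 ]
ρ1 := ρ1 + 12·ρ2
  [ 1  0  -2  -3/2   2 ]
  [ 0  1  -1  -3/2  -2 ]
  [ 0  0   0     0   0 ]

-3/2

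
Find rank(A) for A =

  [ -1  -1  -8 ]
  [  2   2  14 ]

R1 -> -1·R1
  [ 1  1   8 ]
  [ 2  2  14 ]
R2 -> R2 − 2·R1
  [ 1  1   8 ]
  [ 0  0  -2 ]
R2 -> -1/2·R2
  [ 1  1  8 ]
  [ 0  0  1 ]
R1 -> R1 − 8·R2
  [ 1  1  0 ]
  [ 0  0  1 ]
The reduced form has 2 nonzero rows.

rank = 2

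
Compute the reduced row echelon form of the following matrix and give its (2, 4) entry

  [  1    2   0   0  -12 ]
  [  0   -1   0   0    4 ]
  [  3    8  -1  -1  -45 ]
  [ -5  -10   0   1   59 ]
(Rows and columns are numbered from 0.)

r3 -> r3 − 3·r1
  [  1    2   0   0  -12 ]
  [  0   -1   0   0    4 ]
  [  0    2  -1  -1   -9 ]
  [ -5  -10   0   1   59 ]
r4 -> r4 + 5·r1
  [ 1   2   0   0  -12 ]
  [ 0  -1   0   0    4 ]
  [ 0   2  -1  -1   -9 ]
  [ 0   0   0   1   -1 ]
r2 -> -1·r2
  [ 1  2   0   0  -12 ]
  [ 0  1   0   0   -4 ]
  [ 0  2  -1  -1   -9 ]
  [ 0  0   0   1   -1 ]
r3 -> r3 − 2·r2
  [ 1  2   0   0  -12 ]
  [ 0  1   0   0   -4 ]
  [ 0  0  -1  -1   -1 ]
  [ 0  0   0   1   -1 ]
r3 -> -1·r3
  [ 1  2  0  0  -12 ]
  [ 0  1  0  0   -4 ]
  [ 0  0  1  1    1 ]
  [ 0  0  0  1   -1 ]
r3 -> r3 − r4
  [ 1  2  0  0  -12 ]
  [ 0  1  0  0   -4 ]
  [ 0  0  1  0    2 ]
  [ 0  0  0  1   -1 ]
r1 -> r1 − 2·r2
  [ 1  0  0  0  -4 ]
  [ 0  1  0  0  -4 ]
  [ 0  0  1  0   2 ]
  [ 0  0  0  1  -1 ]

2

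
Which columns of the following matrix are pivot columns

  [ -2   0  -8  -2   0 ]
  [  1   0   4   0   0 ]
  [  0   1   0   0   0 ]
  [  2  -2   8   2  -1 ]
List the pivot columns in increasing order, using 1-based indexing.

1, 2, 4, 5

R1 → -1/2·R1
  [ 1   0  4  1   0 ]
  [ 1   0  4  0   0 ]
  [ 0   1  0  0   0 ]
  [ 2  -2  8  2  -1 ]
R2 → R2 − R1
  [ 1   0  4   1   0 ]
  [ 0   0  0  -1   0 ]
  [ 0   1  0   0   0 ]
  [ 2  -2  8   2  -1 ]
R4 → R4 − 2·R1
  [ 1   0  4   1   0 ]
  [ 0   0  0  -1   0 ]
  [ 0   1  0   0   0 ]
  [ 0  -2  0   0  -1 ]
R2 <-> R3
  [ 1   0  4   1   0 ]
  [ 0   1  0   0   0 ]
  [ 0   0  0  -1   0 ]
  [ 0  -2  0   0  -1 ]
R4 → R4 + 2·R2
  [ 1  0  4   1   0 ]
  [ 0  1  0   0   0 ]
  [ 0  0  0  -1   0 ]
  [ 0  0  0   0  -1 ]
R3 → -1·R3
  [ 1  0  4  1   0 ]
  [ 0  1  0  0   0 ]
  [ 0  0  0  1   0 ]
  [ 0  0  0  0  -1 ]
R4 → -1·R4
  [ 1  0  4  1  0 ]
  [ 0  1  0  0  0 ]
  [ 0  0  0  1  0 ]
  [ 0  0  0  0  1 ]
R1 → R1 − R3
  [ 1  0  4  0  0 ]
  [ 0  1  0  0  0 ]
  [ 0  0  0  1  0 ]
  [ 0  0  0  0  1 ]
Pivot columns are the columns containing a leading 1.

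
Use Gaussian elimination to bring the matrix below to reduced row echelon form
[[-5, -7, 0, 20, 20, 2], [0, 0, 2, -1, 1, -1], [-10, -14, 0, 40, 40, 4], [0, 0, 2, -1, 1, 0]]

[[1, 7/5, 0, -4, -4, 0], [0, 0, 1, -1/2, 1/2, 0], [0, 0, 0, 0, 0, 1], [0, 0, 0, 0, 0, 0]]

R1 -> -1/5·R1
  [   1  7/5  0  -4  -4  -2/5 ]
  [   0    0  2  -1   1    -1 ]
  [ -10  -14  0  40  40     4 ]
  [   0    0  2  -1   1     0 ]
R3 -> R3 + 10·R1
  [ 1  7/5  0  -4  -4  -2/5 ]
  [ 0    0  2  -1   1    -1 ]
  [ 0    0  0   0   0     0 ]
  [ 0    0  2  -1   1     0 ]
R2 -> 1/2·R2
  [ 1  7/5  0    -4   -4  -2/5 ]
  [ 0    0  1  -1/2  1/2  -1/2 ]
  [ 0    0  0     0    0     0 ]
  [ 0    0  2    -1    1     0 ]
R4 -> R4 − 2·R2
  [ 1  7/5  0    -4   -4  -2/5 ]
  [ 0    0  1  -1/2  1/2  -1/2 ]
  [ 0    0  0     0    0     0 ]
  [ 0    0  0     0    0     1 ]
R3 <-> R4
  [ 1  7/5  0    -4   -4  -2/5 ]
  [ 0    0  1  -1/2  1/2  -1/2 ]
  [ 0    0  0     0    0     1 ]
  [ 0    0  0     0    0     0 ]
R2 -> R2 + 1/2·R3
  [ 1  7/5  0    -4   -4  -2/5 ]
  [ 0    0  1  -1/2  1/2     0 ]
  [ 0    0  0     0    0     1 ]
  [ 0    0  0     0    0     0 ]
R1 -> R1 + 2/5·R3
  [ 1  7/5  0    -4   -4  0 ]
  [ 0    0  1  -1/2  1/2  0 ]
  [ 0    0  0     0    0  1 ]
  [ 0    0  0     0    0  0 ]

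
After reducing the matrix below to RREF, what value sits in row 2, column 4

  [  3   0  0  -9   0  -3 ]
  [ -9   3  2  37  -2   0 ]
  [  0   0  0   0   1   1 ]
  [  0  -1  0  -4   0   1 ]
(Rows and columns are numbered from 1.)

R1 := 1/3·R1
R2 := R2 + 9·R1
R2 := 1/3·R2
R4 := R4 + R2
R3 <-> R4
R3 := 3/2·R3
R3 := R3 + R4
R2 := R2 + 2/3·R4
R2 := R2 − 2/3·R3

4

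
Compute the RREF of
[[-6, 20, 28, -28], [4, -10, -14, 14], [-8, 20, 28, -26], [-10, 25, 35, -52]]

R1 ← -1/6·R1
R2 ← R2 − 4·R1
R3 ← R3 + 8·R1
R4 ← R4 + 10·R1
R2 ← 3/10·R2
R3 ← R3 + 20/3·R2
R4 ← R4 + 25/3·R2
R3 ← 1/2·R3
R4 ← R4 + 17·R3
R2 ← R2 + 7/5·R3
R1 ← R1 − 14/3·R3
R1 ← R1 + 10/3·R2

[[1, 0, 0, 0], [0, 1, 7/5, 0], [0, 0, 0, 1], [0, 0, 0, 0]]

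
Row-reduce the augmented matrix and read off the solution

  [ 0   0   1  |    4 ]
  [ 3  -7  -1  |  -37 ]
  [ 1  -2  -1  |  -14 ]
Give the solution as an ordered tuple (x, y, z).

(-4, 3, 4)

ρ1 <-> ρ2
ρ1 → 1/3·ρ1
ρ3 → ρ3 − ρ1
ρ2 <-> ρ3
ρ2 → 3·ρ2
ρ2 → ρ2 + 2·ρ3
ρ1 → ρ1 + 1/3·ρ3
ρ1 → ρ1 + 7/3·ρ2
Reading off the last column: x = -4, y = 3, z = 4.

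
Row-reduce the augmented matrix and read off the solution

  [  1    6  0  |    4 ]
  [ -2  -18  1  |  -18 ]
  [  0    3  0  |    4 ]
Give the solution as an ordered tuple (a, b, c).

(-4, 4/3, -2)

Add 2 times R1 to R2.
  [ 1   6  0  |    4 ]
  [ 0  -6  1  |  -10 ]
  [ 0   3  0  |    4 ]
Multiply R2 by -1/6.
  [ 1  6     0  |    4 ]
  [ 0  1  -1/6  |  5/3 ]
  [ 0  3     0  |    4 ]
Subtract 3 times R2 from R3.
  [ 1  6     0  |    4 ]
  [ 0  1  -1/6  |  5/3 ]
  [ 0  0   1/2  |   -1 ]
Multiply R3 by 2.
  [ 1  6     0  |    4 ]
  [ 0  1  -1/6  |  5/3 ]
  [ 0  0     1  |   -2 ]
Add 1/6 times R3 to R2.
  [ 1  6  0  |    4 ]
  [ 0  1  0  |  4/3 ]
  [ 0  0  1  |   -2 ]
Subtract 6 times R2 from R1.
  [ 1  0  0  |   -4 ]
  [ 0  1  0  |  4/3 ]
  [ 0  0  1  |   -2 ]
Reading off the last column: a = -4, b = 4/3, c = -2.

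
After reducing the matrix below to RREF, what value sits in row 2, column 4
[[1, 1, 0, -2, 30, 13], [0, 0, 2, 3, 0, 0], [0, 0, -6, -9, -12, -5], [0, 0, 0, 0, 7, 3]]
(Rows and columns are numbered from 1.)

Multiply r2 by 1/2.
  [ 1  1   0   -2   30  13 ]
  [ 0  0   1  3/2    0   0 ]
  [ 0  0  -6   -9  -12  -5 ]
  [ 0  0   0    0    7   3 ]
Add 6 times r2 to r3.
  [ 1  1  0   -2   30  13 ]
  [ 0  0  1  3/2    0   0 ]
  [ 0  0  0    0  -12  -5 ]
  [ 0  0  0    0    7   3 ]
Multiply r3 by -1/12.
  [ 1  1  0   -2  30    13 ]
  [ 0  0  1  3/2   0     0 ]
  [ 0  0  0    0   1  5/12 ]
  [ 0  0  0    0   7     3 ]
Subtract 7 times r3 from r4.
  [ 1  1  0   -2  30    13 ]
  [ 0  0  1  3/2   0     0 ]
  [ 0  0  0    0   1  5/12 ]
  [ 0  0  0    0   0  1/12 ]
Multiply r4 by 12.
  [ 1  1  0   -2  30    13 ]
  [ 0  0  1  3/2   0     0 ]
  [ 0  0  0    0   1  5/12 ]
  [ 0  0  0    0   0     1 ]
Subtract 5/12 times r4 from r3.
  [ 1  1  0   -2  30  13 ]
  [ 0  0  1  3/2   0   0 ]
  [ 0  0  0    0   1   0 ]
  [ 0  0  0    0   0   1 ]
Subtract 13 times r4 from r1.
  [ 1  1  0   -2  30  0 ]
  [ 0  0  1  3/2   0  0 ]
  [ 0  0  0    0   1  0 ]
  [ 0  0  0    0   0  1 ]
Subtract 30 times r3 from r1.
  [ 1  1  0   -2  0  0 ]
  [ 0  0  1  3/2  0  0 ]
  [ 0  0  0    0  1  0 ]
  [ 0  0  0    0  0  1 ]

3/2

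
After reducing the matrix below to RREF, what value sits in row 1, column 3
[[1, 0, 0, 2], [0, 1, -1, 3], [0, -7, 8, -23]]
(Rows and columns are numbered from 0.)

R3 := R3 + 7·R2
  [ 1  0   0   2 ]
  [ 0  1  -1   3 ]
  [ 0  0   1  -2 ]
R2 := R2 + R3
  [ 1  0  0   2 ]
  [ 0  1  0   1 ]
  [ 0  0  1  -2 ]

1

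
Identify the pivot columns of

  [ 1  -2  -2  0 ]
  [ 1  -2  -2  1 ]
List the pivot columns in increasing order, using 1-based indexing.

1, 4

Subtract r1 from r2.
  [ 1  -2  -2  0 ]
  [ 0   0   0  1 ]
Pivot columns are the columns containing a leading 1.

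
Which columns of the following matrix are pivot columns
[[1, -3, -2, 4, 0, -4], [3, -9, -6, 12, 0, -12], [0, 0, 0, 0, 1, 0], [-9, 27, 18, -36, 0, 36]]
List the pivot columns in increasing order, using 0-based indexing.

0, 4

R2 ← R2 − 3·R1
  [  1  -3  -2    4  0  -4 ]
  [  0   0   0    0  0   0 ]
  [  0   0   0    0  1   0 ]
  [ -9  27  18  -36  0  36 ]
R4 ← R4 + 9·R1
  [ 1  -3  -2  4  0  -4 ]
  [ 0   0   0  0  0   0 ]
  [ 0   0   0  0  1   0 ]
  [ 0   0   0  0  0   0 ]
R2 ↔ R3
  [ 1  -3  -2  4  0  -4 ]
  [ 0   0   0  0  1   0 ]
  [ 0   0   0  0  0   0 ]
  [ 0   0   0  0  0   0 ]
Pivot columns are the columns containing a leading 1.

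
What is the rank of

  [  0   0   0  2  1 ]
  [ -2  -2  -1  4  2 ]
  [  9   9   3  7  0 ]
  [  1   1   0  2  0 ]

ρ1 <=> ρ2
  [ -2  -2  -1  4  2 ]
  [  0   0   0  2  1 ]
  [  9   9   3  7  0 ]
  [  1   1   0  2  0 ]
ρ1 -> -1/2·ρ1
  [ 1  1  1/2  -2  -1 ]
  [ 0  0    0   2   1 ]
  [ 9  9    3   7   0 ]
  [ 1  1    0   2   0 ]
ρ3 -> ρ3 − 9·ρ1
  [ 1  1   1/2  -2  -1 ]
  [ 0  0     0   2   1 ]
  [ 0  0  -3/2  25   9 ]
  [ 1  1     0   2   0 ]
ρ4 -> ρ4 − ρ1
  [ 1  1   1/2  -2  -1 ]
  [ 0  0     0   2   1 ]
  [ 0  0  -3/2  25   9 ]
  [ 0  0  -1/2   4   1 ]
ρ2 <=> ρ3
  [ 1  1   1/2  -2  -1 ]
  [ 0  0  -3/2  25   9 ]
  [ 0  0     0   2   1 ]
  [ 0  0  -1/2   4   1 ]
ρ2 -> -2/3·ρ2
  [ 1  1   1/2     -2  -1 ]
  [ 0  0     1  -50/3  -6 ]
  [ 0  0     0      2   1 ]
  [ 0  0  -1/2      4   1 ]
ρ4 -> ρ4 + 1/2·ρ2
  [ 1  1  1/2     -2  -1 ]
  [ 0  0    1  -50/3  -6 ]
  [ 0  0    0      2   1 ]
  [ 0  0    0  -13/3  -2 ]
ρ3 -> 1/2·ρ3
  [ 1  1  1/2     -2   -1 ]
  [ 0  0    1  -50/3   -6 ]
  [ 0  0    0      1  1/2 ]
  [ 0  0    0  -13/3   -2 ]
ρ4 -> ρ4 + 13/3·ρ3
  [ 1  1  1/2     -2   -1 ]
  [ 0  0    1  -50/3   -6 ]
  [ 0  0    0      1  1/2 ]
  [ 0  0    0      0  1/6 ]
ρ4 -> 6·ρ4
  [ 1  1  1/2     -2   -1 ]
  [ 0  0    1  -50/3   -6 ]
  [ 0  0    0      1  1/2 ]
  [ 0  0    0      0    1 ]
ρ3 -> ρ3 − 1/2·ρ4
  [ 1  1  1/2     -2  -1 ]
  [ 0  0    1  -50/3  -6 ]
  [ 0  0    0      1   0 ]
  [ 0  0    0      0   1 ]
ρ2 -> ρ2 + 6·ρ4
  [ 1  1  1/2     -2  -1 ]
  [ 0  0    1  -50/3   0 ]
  [ 0  0    0      1   0 ]
  [ 0  0    0      0   1 ]
ρ1 -> ρ1 + ρ4
  [ 1  1  1/2     -2  0 ]
  [ 0  0    1  -50/3  0 ]
  [ 0  0    0      1  0 ]
  [ 0  0    0      0  1 ]
ρ2 -> ρ2 + 50/3·ρ3
  [ 1  1  1/2  -2  0 ]
  [ 0  0    1   0  0 ]
  [ 0  0    0   1  0 ]
  [ 0  0    0   0  1 ]
ρ1 -> ρ1 + 2·ρ3
  [ 1  1  1/2  0  0 ]
  [ 0  0    1  0  0 ]
  [ 0  0    0  1  0 ]
  [ 0  0    0  0  1 ]
ρ1 -> ρ1 − 1/2·ρ2
  [ 1  1  0  0  0 ]
  [ 0  0  1  0  0 ]
  [ 0  0  0  1  0 ]
  [ 0  0  0  0  1 ]
The reduced form has 4 nonzero rows.

rank = 4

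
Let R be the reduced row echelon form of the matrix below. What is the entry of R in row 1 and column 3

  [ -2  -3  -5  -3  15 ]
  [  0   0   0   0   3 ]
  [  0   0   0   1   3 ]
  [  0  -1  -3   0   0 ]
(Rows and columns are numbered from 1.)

Multiply R1 by -1/2.
  [ 1  3/2  5/2  3/2  -15/2 ]
  [ 0    0    0    0      3 ]
  [ 0    0    0    1      3 ]
  [ 0   -1   -3    0      0 ]
Swap R2 and R4.
  [ 1  3/2  5/2  3/2  -15/2 ]
  [ 0   -1   -3    0      0 ]
  [ 0    0    0    1      3 ]
  [ 0    0    0    0      3 ]
Multiply R2 by -1.
  [ 1  3/2  5/2  3/2  -15/2 ]
  [ 0    1    3    0      0 ]
  [ 0    0    0    1      3 ]
  [ 0    0    0    0      3 ]
Multiply R4 by 1/3.
  [ 1  3/2  5/2  3/2  -15/2 ]
  [ 0    1    3    0      0 ]
  [ 0    0    0    1      3 ]
  [ 0    0    0    0      1 ]
Subtract 3 times R4 from R3.
  [ 1  3/2  5/2  3/2  -15/2 ]
  [ 0    1    3    0      0 ]
  [ 0    0    0    1      0 ]
  [ 0    0    0    0      1 ]
Add 15/2 times R4 to R1.
  [ 1  3/2  5/2  3/2  0 ]
  [ 0    1    3    0  0 ]
  [ 0    0    0    1  0 ]
  [ 0    0    0    0  1 ]
Subtract 3/2 times R3 from R1.
  [ 1  3/2  5/2  0  0 ]
  [ 0    1    3  0  0 ]
  [ 0    0    0  1  0 ]
  [ 0    0    0  0  1 ]
Subtract 3/2 times R2 from R1.
  [ 1  0  -2  0  0 ]
  [ 0  1   3  0  0 ]
  [ 0  0   0  1  0 ]
  [ 0  0   0  0  1 ]

-2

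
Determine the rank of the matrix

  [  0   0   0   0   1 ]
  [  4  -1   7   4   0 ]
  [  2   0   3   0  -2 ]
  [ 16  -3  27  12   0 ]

r1 <-> r2
  [  4  -1   7   4   0 ]
  [  0   0   0   0   1 ]
  [  2   0   3   0  -2 ]
  [ 16  -3  27  12   0 ]
r1 ← 1/4·r1
  [  1  -1/4  7/4   1   0 ]
  [  0     0    0   0   1 ]
  [  2     0    3   0  -2 ]
  [ 16    -3   27  12   0 ]
r3 ← r3 − 2·r1
  [  1  -1/4   7/4   1   0 ]
  [  0     0     0   0   1 ]
  [  0   1/2  -1/2  -2  -2 ]
  [ 16    -3    27  12   0 ]
r4 ← r4 − 16·r1
  [ 1  -1/4   7/4   1   0 ]
  [ 0     0     0   0   1 ]
  [ 0   1/2  -1/2  -2  -2 ]
  [ 0     1    -1  -4   0 ]
r2 <-> r3
  [ 1  -1/4   7/4   1   0 ]
  [ 0   1/2  -1/2  -2  -2 ]
  [ 0     0     0   0   1 ]
  [ 0     1    -1  -4   0 ]
r2 ← 2·r2
  [ 1  -1/4  7/4   1   0 ]
  [ 0     1   -1  -4  -4 ]
  [ 0     0    0   0   1 ]
  [ 0     1   -1  -4   0 ]
r4 ← r4 − r2
  [ 1  -1/4  7/4   1   0 ]
  [ 0     1   -1  -4  -4 ]
  [ 0     0    0   0   1 ]
  [ 0     0    0   0   4 ]
r4 ← r4 − 4·r3
  [ 1  -1/4  7/4   1   0 ]
  [ 0     1   -1  -4  -4 ]
  [ 0     0    0   0   1 ]
  [ 0     0    0   0   0 ]
r2 ← r2 + 4·r3
  [ 1  -1/4  7/4   1  0 ]
  [ 0     1   -1  -4  0 ]
  [ 0     0    0   0  1 ]
  [ 0     0    0   0  0 ]
r1 ← r1 + 1/4·r2
  [ 1  0  3/2   0  0 ]
  [ 0  1   -1  -4  0 ]
  [ 0  0    0   0  1 ]
  [ 0  0    0   0  0 ]
The reduced form has 3 nonzero rows.

rank = 3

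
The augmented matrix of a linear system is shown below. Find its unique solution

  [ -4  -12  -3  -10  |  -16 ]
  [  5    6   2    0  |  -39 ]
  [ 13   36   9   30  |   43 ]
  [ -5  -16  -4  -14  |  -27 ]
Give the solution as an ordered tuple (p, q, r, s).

(-5, -1, -4, 6)

Multiply r1 by -1/4.
  [  1    3  3/4  5/2  |    4 ]
  [  5    6    2    0  |  -39 ]
  [ 13   36    9   30  |   43 ]
  [ -5  -16   -4  -14  |  -27 ]
Subtract 5 times r1 from r2.
  [  1    3   3/4    5/2  |    4 ]
  [  0   -9  -7/4  -25/2  |  -59 ]
  [ 13   36     9     30  |   43 ]
  [ -5  -16    -4    -14  |  -27 ]
Subtract 13 times r1 from r3.
  [  1    3   3/4    5/2  |    4 ]
  [  0   -9  -7/4  -25/2  |  -59 ]
  [  0   -3  -3/4   -5/2  |   -9 ]
  [ -5  -16    -4    -14  |  -27 ]
Add 5 times r1 to r4.
  [ 1   3   3/4    5/2  |    4 ]
  [ 0  -9  -7/4  -25/2  |  -59 ]
  [ 0  -3  -3/4   -5/2  |   -9 ]
  [ 0  -1  -1/4   -3/2  |   -7 ]
Multiply r2 by -1/9.
  [ 1   3   3/4    5/2  |     4 ]
  [ 0   1  7/36  25/18  |  59/9 ]
  [ 0  -3  -3/4   -5/2  |    -9 ]
  [ 0  -1  -1/4   -3/2  |    -7 ]
Add 3 times r2 to r3.
  [ 1   3   3/4    5/2  |     4 ]
  [ 0   1  7/36  25/18  |  59/9 ]
  [ 0   0  -1/6    5/3  |  32/3 ]
  [ 0  -1  -1/4   -3/2  |    -7 ]
Add r2 to r4.
  [ 1  3    3/4    5/2  |     4 ]
  [ 0  1   7/36  25/18  |  59/9 ]
  [ 0  0   -1/6    5/3  |  32/3 ]
  [ 0  0  -1/18   -1/9  |  -4/9 ]
Multiply r3 by -6.
  [ 1  3    3/4    5/2  |     4 ]
  [ 0  1   7/36  25/18  |  59/9 ]
  [ 0  0      1    -10  |   -64 ]
  [ 0  0  -1/18   -1/9  |  -4/9 ]
Add 1/18 times r3 to r4.
  [ 1  3   3/4    5/2  |     4 ]
  [ 0  1  7/36  25/18  |  59/9 ]
  [ 0  0     1    -10  |   -64 ]
  [ 0  0     0   -2/3  |    -4 ]
Multiply r4 by -3/2.
  [ 1  3   3/4    5/2  |     4 ]
  [ 0  1  7/36  25/18  |  59/9 ]
  [ 0  0     1    -10  |   -64 ]
  [ 0  0     0      1  |     6 ]
Add 10 times r4 to r3.
  [ 1  3   3/4    5/2  |     4 ]
  [ 0  1  7/36  25/18  |  59/9 ]
  [ 0  0     1      0  |    -4 ]
  [ 0  0     0      1  |     6 ]
Subtract 25/18 times r4 from r2.
  [ 1  3   3/4  5/2  |      4 ]
  [ 0  1  7/36    0  |  -16/9 ]
  [ 0  0     1    0  |     -4 ]
  [ 0  0     0    1  |      6 ]
Subtract 5/2 times r4 from r1.
  [ 1  3   3/4  0  |    -11 ]
  [ 0  1  7/36  0  |  -16/9 ]
  [ 0  0     1  0  |     -4 ]
  [ 0  0     0  1  |      6 ]
Subtract 7/36 times r3 from r2.
  [ 1  3  3/4  0  |  -11 ]
  [ 0  1    0  0  |   -1 ]
  [ 0  0    1  0  |   -4 ]
  [ 0  0    0  1  |    6 ]
Subtract 3/4 times r3 from r1.
  [ 1  3  0  0  |  -8 ]
  [ 0  1  0  0  |  -1 ]
  [ 0  0  1  0  |  -4 ]
  [ 0  0  0  1  |   6 ]
Subtract 3 times r2 from r1.
  [ 1  0  0  0  |  -5 ]
  [ 0  1  0  0  |  -1 ]
  [ 0  0  1  0  |  -4 ]
  [ 0  0  0  1  |   6 ]
Reading off the last column: p = -5, q = -1, r = -4, s = 6.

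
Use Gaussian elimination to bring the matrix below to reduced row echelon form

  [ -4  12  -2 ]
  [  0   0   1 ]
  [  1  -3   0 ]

ρ1 -> -1/4·ρ1
  [ 1  -3  1/2 ]
  [ 0   0    1 ]
  [ 1  -3    0 ]
ρ3 -> ρ3 − ρ1
  [ 1  -3   1/2 ]
  [ 0   0     1 ]
  [ 0   0  -1/2 ]
ρ3 -> ρ3 + 1/2·ρ2
  [ 1  -3  1/2 ]
  [ 0   0    1 ]
  [ 0   0    0 ]
ρ1 -> ρ1 − 1/2·ρ2
  [ 1  -3  0 ]
  [ 0   0  1 ]
  [ 0   0  0 ]

[[1, -3, 0], [0, 0, 1], [0, 0, 0]]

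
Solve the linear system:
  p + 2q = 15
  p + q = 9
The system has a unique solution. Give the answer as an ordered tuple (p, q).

Form the augmented matrix and row-reduce:
  [ 1  2  |  15 ]
  [ 1  1  |   9 ]
r2 := r2 − r1
r2 := -1·r2
r1 := r1 − 2·r2
Reading off the last column: p = 3, q = 6.

(3, 6)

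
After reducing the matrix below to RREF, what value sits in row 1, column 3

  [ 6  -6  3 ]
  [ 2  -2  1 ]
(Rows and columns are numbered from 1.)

Multiply r1 by 1/6.
  [ 1  -1  1/2 ]
  [ 2  -2    1 ]
Subtract 2 times r1 from r2.
  [ 1  -1  1/2 ]
  [ 0   0    0 ]

1/2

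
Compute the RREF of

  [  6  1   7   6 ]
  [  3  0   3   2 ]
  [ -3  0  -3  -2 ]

[[1, 0, 1, 2/3], [0, 1, 1, 2], [0, 0, 0, 0]]

ρ1 := 1/6·ρ1
  [  1  1/6  7/6   1 ]
  [  3    0    3   2 ]
  [ -3    0   -3  -2 ]
ρ2 := ρ2 − 3·ρ1
  [  1   1/6   7/6   1 ]
  [  0  -1/2  -1/2  -1 ]
  [ -3     0    -3  -2 ]
ρ3 := ρ3 + 3·ρ1
  [ 1   1/6   7/6   1 ]
  [ 0  -1/2  -1/2  -1 ]
  [ 0   1/2   1/2   1 ]
ρ2 := -2·ρ2
  [ 1  1/6  7/6  1 ]
  [ 0    1    1  2 ]
  [ 0  1/2  1/2  1 ]
ρ3 := ρ3 − 1/2·ρ2
  [ 1  1/6  7/6  1 ]
  [ 0    1    1  2 ]
  [ 0    0    0  0 ]
ρ1 := ρ1 − 1/6·ρ2
  [ 1  0  1  2/3 ]
  [ 0  1  1    2 ]
  [ 0  0  0    0 ]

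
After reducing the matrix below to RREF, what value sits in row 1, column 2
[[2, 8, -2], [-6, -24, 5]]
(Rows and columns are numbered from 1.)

R1 := 1/2·R1
  [  1    4  -1 ]
  [ -6  -24   5 ]
R2 := R2 + 6·R1
  [ 1  4  -1 ]
  [ 0  0  -1 ]
R2 := -1·R2
  [ 1  4  -1 ]
  [ 0  0   1 ]
R1 := R1 + R2
  [ 1  4  0 ]
  [ 0  0  1 ]

4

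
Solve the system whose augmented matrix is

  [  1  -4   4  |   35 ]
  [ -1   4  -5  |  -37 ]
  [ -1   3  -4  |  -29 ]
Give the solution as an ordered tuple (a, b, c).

R2 → R2 + R1
  [  1  -4   4  |   35 ]
  [  0   0  -1  |   -2 ]
  [ -1   3  -4  |  -29 ]
R3 → R3 + R1
  [ 1  -4   4  |  35 ]
  [ 0   0  -1  |  -2 ]
  [ 0  -1   0  |   6 ]
R2 <=> R3
  [ 1  -4   4  |  35 ]
  [ 0  -1   0  |   6 ]
  [ 0   0  -1  |  -2 ]
R2 → -1·R2
  [ 1  -4   4  |  35 ]
  [ 0   1   0  |  -6 ]
  [ 0   0  -1  |  -2 ]
R3 → -1·R3
  [ 1  -4  4  |  35 ]
  [ 0   1  0  |  -6 ]
  [ 0   0  1  |   2 ]
R1 → R1 − 4·R3
  [ 1  -4  0  |  27 ]
  [ 0   1  0  |  -6 ]
  [ 0   0  1  |   2 ]
R1 → R1 + 4·R2
  [ 1  0  0  |   3 ]
  [ 0  1  0  |  -6 ]
  [ 0  0  1  |   2 ]
Reading off the last column: a = 3, b = -6, c = 2.

(3, -6, 2)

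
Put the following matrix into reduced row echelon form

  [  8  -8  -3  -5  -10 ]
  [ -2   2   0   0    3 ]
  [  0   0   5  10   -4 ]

ρ1 → 1/8·ρ1
  [  1  -1  -3/8  -5/8  -5/4 ]
  [ -2   2     0     0     3 ]
  [  0   0     5    10    -4 ]
ρ2 → ρ2 + 2·ρ1
  [ 1  -1  -3/8  -5/8  -5/4 ]
  [ 0   0  -3/4  -5/4   1/2 ]
  [ 0   0     5    10    -4 ]
ρ2 → -4/3·ρ2
  [ 1  -1  -3/8  -5/8  -5/4 ]
  [ 0   0     1   5/3  -2/3 ]
  [ 0   0     5    10    -4 ]
ρ3 → ρ3 − 5·ρ2
  [ 1  -1  -3/8  -5/8  -5/4 ]
  [ 0   0     1   5/3  -2/3 ]
  [ 0   0     0   5/3  -2/3 ]
ρ3 → 3/5·ρ3
  [ 1  -1  -3/8  -5/8  -5/4 ]
  [ 0   0     1   5/3  -2/3 ]
  [ 0   0     0     1  -2/5 ]
ρ2 → ρ2 − 5/3·ρ3
  [ 1  -1  -3/8  -5/8  -5/4 ]
  [ 0   0     1     0     0 ]
  [ 0   0     0     1  -2/5 ]
ρ1 → ρ1 + 5/8·ρ3
  [ 1  -1  -3/8  0  -3/2 ]
  [ 0   0     1  0     0 ]
  [ 0   0     0  1  -2/5 ]
ρ1 → ρ1 + 3/8·ρ2
  [ 1  -1  0  0  -3/2 ]
  [ 0   0  1  0     0 ]
  [ 0   0  0  1  -2/5 ]

[[1, -1, 0, 0, -3/2], [0, 0, 1, 0, 0], [0, 0, 0, 1, -2/5]]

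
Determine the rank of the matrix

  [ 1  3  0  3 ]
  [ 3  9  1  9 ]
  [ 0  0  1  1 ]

Subtract 3 times R1 from R2.
  [ 1  3  0  3 ]
  [ 0  0  1  0 ]
  [ 0  0  1  1 ]
Subtract R2 from R3.
  [ 1  3  0  3 ]
  [ 0  0  1  0 ]
  [ 0  0  0  1 ]
Subtract 3 times R3 from R1.
  [ 1  3  0  0 ]
  [ 0  0  1  0 ]
  [ 0  0  0  1 ]
The reduced form has 3 nonzero rows.

rank = 3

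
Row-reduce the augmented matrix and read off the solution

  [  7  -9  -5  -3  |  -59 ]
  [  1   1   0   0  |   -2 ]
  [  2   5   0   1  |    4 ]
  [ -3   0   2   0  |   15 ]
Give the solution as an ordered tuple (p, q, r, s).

(-5, 3, 0, -1)

r1 → 1/7·r1
  [  1  -9/7  -5/7  -3/7  |  -59/7 ]
  [  1     1     0     0  |     -2 ]
  [  2     5     0     1  |      4 ]
  [ -3     0     2     0  |     15 ]
r2 → r2 − r1
  [  1  -9/7  -5/7  -3/7  |  -59/7 ]
  [  0  16/7   5/7   3/7  |   45/7 ]
  [  2     5     0     1  |      4 ]
  [ -3     0     2     0  |     15 ]
r3 → r3 − 2·r1
  [  1  -9/7  -5/7  -3/7  |  -59/7 ]
  [  0  16/7   5/7   3/7  |   45/7 ]
  [  0  53/7  10/7  13/7  |  146/7 ]
  [ -3     0     2     0  |     15 ]
r4 → r4 + 3·r1
  [ 1   -9/7  -5/7  -3/7  |  -59/7 ]
  [ 0   16/7   5/7   3/7  |   45/7 ]
  [ 0   53/7  10/7  13/7  |  146/7 ]
  [ 0  -27/7  -1/7  -9/7  |  -72/7 ]
r2 → 7/16·r2
  [ 1   -9/7  -5/7  -3/7  |  -59/7 ]
  [ 0      1  5/16  3/16  |  45/16 ]
  [ 0   53/7  10/7  13/7  |  146/7 ]
  [ 0  -27/7  -1/7  -9/7  |  -72/7 ]
r3 → r3 − 53/7·r2
  [ 1   -9/7    -5/7  -3/7  |  -59/7 ]
  [ 0      1    5/16  3/16  |  45/16 ]
  [ 0      0  -15/16  7/16  |  -7/16 ]
  [ 0  -27/7    -1/7  -9/7  |  -72/7 ]
r4 → r4 + 27/7·r2
  [ 1  -9/7    -5/7   -3/7  |  -59/7 ]
  [ 0     1    5/16   3/16  |  45/16 ]
  [ 0     0  -15/16   7/16  |  -7/16 ]
  [ 0     0   17/16  -9/16  |   9/16 ]
r3 → -16/15·r3
  [ 1  -9/7   -5/7   -3/7  |  -59/7 ]
  [ 0     1   5/16   3/16  |  45/16 ]
  [ 0     0      1  -7/15  |   7/15 ]
  [ 0     0  17/16  -9/16  |   9/16 ]
r4 → r4 − 17/16·r3
  [ 1  -9/7  -5/7   -3/7  |  -59/7 ]
  [ 0     1  5/16   3/16  |  45/16 ]
  [ 0     0     1  -7/15  |   7/15 ]
  [ 0     0     0  -1/15  |   1/15 ]
r4 → -15·r4
  [ 1  -9/7  -5/7   -3/7  |  -59/7 ]
  [ 0     1  5/16   3/16  |  45/16 ]
  [ 0     0     1  -7/15  |   7/15 ]
  [ 0     0     0      1  |     -1 ]
r3 → r3 + 7/15·r4
  [ 1  -9/7  -5/7  -3/7  |  -59/7 ]
  [ 0     1  5/16  3/16  |  45/16 ]
  [ 0     0     1     0  |      0 ]
  [ 0     0     0     1  |     -1 ]
r2 → r2 − 3/16·r4
  [ 1  -9/7  -5/7  -3/7  |  -59/7 ]
  [ 0     1  5/16     0  |      3 ]
  [ 0     0     1     0  |      0 ]
  [ 0     0     0     1  |     -1 ]
r1 → r1 + 3/7·r4
  [ 1  -9/7  -5/7  0  |  -62/7 ]
  [ 0     1  5/16  0  |      3 ]
  [ 0     0     1  0  |      0 ]
  [ 0     0     0  1  |     -1 ]
r2 → r2 − 5/16·r3
  [ 1  -9/7  -5/7  0  |  -62/7 ]
  [ 0     1     0  0  |      3 ]
  [ 0     0     1  0  |      0 ]
  [ 0     0     0  1  |     -1 ]
r1 → r1 + 5/7·r3
  [ 1  -9/7  0  0  |  -62/7 ]
  [ 0     1  0  0  |      3 ]
  [ 0     0  1  0  |      0 ]
  [ 0     0  0  1  |     -1 ]
r1 → r1 + 9/7·r2
  [ 1  0  0  0  |  -5 ]
  [ 0  1  0  0  |   3 ]
  [ 0  0  1  0  |   0 ]
  [ 0  0  0  1  |  -1 ]
Reading off the last column: p = -5, q = 3, r = 0, s = -1.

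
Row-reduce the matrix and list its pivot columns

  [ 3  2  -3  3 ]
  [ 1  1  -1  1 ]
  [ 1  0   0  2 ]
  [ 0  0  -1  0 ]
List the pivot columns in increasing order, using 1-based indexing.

1, 2, 3, 4

ρ1 → 1/3·ρ1
  [ 1  2/3  -1  1 ]
  [ 1    1  -1  1 ]
  [ 1    0   0  2 ]
  [ 0    0  -1  0 ]
ρ2 → ρ2 − ρ1
  [ 1  2/3  -1  1 ]
  [ 0  1/3   0  0 ]
  [ 1    0   0  2 ]
  [ 0    0  -1  0 ]
ρ3 → ρ3 − ρ1
  [ 1   2/3  -1  1 ]
  [ 0   1/3   0  0 ]
  [ 0  -2/3   1  1 ]
  [ 0     0  -1  0 ]
ρ2 → 3·ρ2
  [ 1   2/3  -1  1 ]
  [ 0     1   0  0 ]
  [ 0  -2/3   1  1 ]
  [ 0     0  -1  0 ]
ρ3 → ρ3 + 2/3·ρ2
  [ 1  2/3  -1  1 ]
  [ 0    1   0  0 ]
  [ 0    0   1  1 ]
  [ 0    0  -1  0 ]
ρ4 → ρ4 + ρ3
  [ 1  2/3  -1  1 ]
  [ 0    1   0  0 ]
  [ 0    0   1  1 ]
  [ 0    0   0  1 ]
ρ3 → ρ3 − ρ4
  [ 1  2/3  -1  1 ]
  [ 0    1   0  0 ]
  [ 0    0   1  0 ]
  [ 0    0   0  1 ]
ρ1 → ρ1 − ρ4
  [ 1  2/3  -1  0 ]
  [ 0    1   0  0 ]
  [ 0    0   1  0 ]
  [ 0    0   0  1 ]
ρ1 → ρ1 + ρ3
  [ 1  2/3  0  0 ]
  [ 0    1  0  0 ]
  [ 0    0  1  0 ]
  [ 0    0  0  1 ]
ρ1 → ρ1 − 2/3·ρ2
  [ 1  0  0  0 ]
  [ 0  1  0  0 ]
  [ 0  0  1  0 ]
  [ 0  0  0  1 ]
Pivot columns are the columns containing a leading 1.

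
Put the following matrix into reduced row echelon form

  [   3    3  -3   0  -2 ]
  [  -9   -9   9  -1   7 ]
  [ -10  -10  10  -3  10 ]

[[1, 1, -1, 0, 0], [0, 0, 0, 1, 0], [0, 0, 0, 0, 1]]

Multiply r1 by 1/3.
Add 9 times r1 to r2.
Add 10 times r1 to r3.
Multiply r2 by -1.
Add 3 times r2 to r3.
Multiply r3 by 3.
Add r3 to r2.
Add 2/3 times r3 to r1.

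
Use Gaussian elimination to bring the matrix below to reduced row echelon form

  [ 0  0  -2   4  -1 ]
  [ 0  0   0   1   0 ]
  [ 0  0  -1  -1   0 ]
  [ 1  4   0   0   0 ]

Swap R1 and R4.
  [ 1  4   0   0   0 ]
  [ 0  0   0   1   0 ]
  [ 0  0  -1  -1   0 ]
  [ 0  0  -2   4  -1 ]
Swap R2 and R3.
  [ 1  4   0   0   0 ]
  [ 0  0  -1  -1   0 ]
  [ 0  0   0   1   0 ]
  [ 0  0  -2   4  -1 ]
Multiply R2 by -1.
  [ 1  4   0  0   0 ]
  [ 0  0   1  1   0 ]
  [ 0  0   0  1   0 ]
  [ 0  0  -2  4  -1 ]
Add 2 times R2 to R4.
  [ 1  4  0  0   0 ]
  [ 0  0  1  1   0 ]
  [ 0  0  0  1   0 ]
  [ 0  0  0  6  -1 ]
Subtract 6 times R3 from R4.
  [ 1  4  0  0   0 ]
  [ 0  0  1  1   0 ]
  [ 0  0  0  1   0 ]
  [ 0  0  0  0  -1 ]
Multiply R4 by -1.
  [ 1  4  0  0  0 ]
  [ 0  0  1  1  0 ]
  [ 0  0  0  1  0 ]
  [ 0  0  0  0  1 ]
Subtract R3 from R2.
  [ 1  4  0  0  0 ]
  [ 0  0  1  0  0 ]
  [ 0  0  0  1  0 ]
  [ 0  0  0  0  1 ]

[[1, 4, 0, 0, 0], [0, 0, 1, 0, 0], [0, 0, 0, 1, 0], [0, 0, 0, 0, 1]]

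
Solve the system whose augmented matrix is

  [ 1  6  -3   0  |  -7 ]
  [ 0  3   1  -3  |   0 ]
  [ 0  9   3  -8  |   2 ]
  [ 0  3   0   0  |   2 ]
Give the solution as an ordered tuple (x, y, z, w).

r2 ← 1/3·r2
r3 ← r3 − 9·r2
r4 ← r4 − 3·r2
r3 ↔ r4
r3 ← -1·r3
r3 ← r3 + 3·r4
r2 ← r2 + r4
r2 ← r2 − 1/3·r3
r1 ← r1 + 3·r3
r1 ← r1 − 6·r2
Reading off the last column: x = 1, y = 2/3, z = 4, w = 2.

(1, 2/3, 4, 2)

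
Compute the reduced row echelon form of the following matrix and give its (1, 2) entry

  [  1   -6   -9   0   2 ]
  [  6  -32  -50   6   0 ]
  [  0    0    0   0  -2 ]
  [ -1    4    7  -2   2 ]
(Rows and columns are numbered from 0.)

1

Subtract 6 times R1 from R2.
  [  1  -6  -9   0    2 ]
  [  0   4   4   6  -12 ]
  [  0   0   0   0   -2 ]
  [ -1   4   7  -2    2 ]
Add R1 to R4.
  [ 1  -6  -9   0    2 ]
  [ 0   4   4   6  -12 ]
  [ 0   0   0   0   -2 ]
  [ 0  -2  -2  -2    4 ]
Multiply R2 by 1/4.
  [ 1  -6  -9    0   2 ]
  [ 0   1   1  3/2  -3 ]
  [ 0   0   0    0  -2 ]
  [ 0  -2  -2   -2   4 ]
Add 2 times R2 to R4.
  [ 1  -6  -9    0   2 ]
  [ 0   1   1  3/2  -3 ]
  [ 0   0   0    0  -2 ]
  [ 0   0   0    1  -2 ]
Swap R3 and R4.
  [ 1  -6  -9    0   2 ]
  [ 0   1   1  3/2  -3 ]
  [ 0   0   0    1  -2 ]
  [ 0   0   0    0  -2 ]
Multiply R4 by -1/2.
  [ 1  -6  -9    0   2 ]
  [ 0   1   1  3/2  -3 ]
  [ 0   0   0    1  -2 ]
  [ 0   0   0    0   1 ]
Add 2 times R4 to R3.
  [ 1  -6  -9    0   2 ]
  [ 0   1   1  3/2  -3 ]
  [ 0   0   0    1   0 ]
  [ 0   0   0    0   1 ]
Add 3 times R4 to R2.
  [ 1  -6  -9    0  2 ]
  [ 0   1   1  3/2  0 ]
  [ 0   0   0    1  0 ]
  [ 0   0   0    0  1 ]
Subtract 2 times R4 from R1.
  [ 1  -6  -9    0  0 ]
  [ 0   1   1  3/2  0 ]
  [ 0   0   0    1  0 ]
  [ 0   0   0    0  1 ]
Subtract 3/2 times R3 from R2.
  [ 1  -6  -9  0  0 ]
  [ 0   1   1  0  0 ]
  [ 0   0   0  1  0 ]
  [ 0   0   0  0  1 ]
Add 6 times R2 to R1.
  [ 1  0  -3  0  0 ]
  [ 0  1   1  0  0 ]
  [ 0  0   0  1  0 ]
  [ 0  0   0  0  1 ]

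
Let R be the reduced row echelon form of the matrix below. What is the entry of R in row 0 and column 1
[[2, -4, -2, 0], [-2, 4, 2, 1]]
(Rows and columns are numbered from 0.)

-2

r1 -> 1/2·r1
  [  1  -2  -1  0 ]
  [ -2   4   2  1 ]
r2 -> r2 + 2·r1
  [ 1  -2  -1  0 ]
  [ 0   0   0  1 ]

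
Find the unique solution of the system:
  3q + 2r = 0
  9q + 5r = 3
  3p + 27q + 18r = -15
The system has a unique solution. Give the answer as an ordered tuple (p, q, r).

(-5, 2, -3)

Form the augmented matrix and row-reduce:
  [ 0   3   2  |    0 ]
  [ 0   9   5  |    3 ]
  [ 3  27  18  |  -15 ]
ρ1 ↔ ρ3
  [ 3  27  18  |  -15 ]
  [ 0   9   5  |    3 ]
  [ 0   3   2  |    0 ]
ρ1 ← 1/3·ρ1
  [ 1  9  6  |  -5 ]
  [ 0  9  5  |   3 ]
  [ 0  3  2  |   0 ]
ρ2 ← 1/9·ρ2
  [ 1  9    6  |   -5 ]
  [ 0  1  5/9  |  1/3 ]
  [ 0  3    2  |    0 ]
ρ3 ← ρ3 − 3·ρ2
  [ 1  9    6  |   -5 ]
  [ 0  1  5/9  |  1/3 ]
  [ 0  0  1/3  |   -1 ]
ρ3 ← 3·ρ3
  [ 1  9    6  |   -5 ]
  [ 0  1  5/9  |  1/3 ]
  [ 0  0    1  |   -3 ]
ρ2 ← ρ2 − 5/9·ρ3
  [ 1  9  6  |  -5 ]
  [ 0  1  0  |   2 ]
  [ 0  0  1  |  -3 ]
ρ1 ← ρ1 − 6·ρ3
  [ 1  9  0  |  13 ]
  [ 0  1  0  |   2 ]
  [ 0  0  1  |  -3 ]
ρ1 ← ρ1 − 9·ρ2
  [ 1  0  0  |  -5 ]
  [ 0  1  0  |   2 ]
  [ 0  0  1  |  -3 ]
Reading off the last column: p = -5, q = 2, r = -3.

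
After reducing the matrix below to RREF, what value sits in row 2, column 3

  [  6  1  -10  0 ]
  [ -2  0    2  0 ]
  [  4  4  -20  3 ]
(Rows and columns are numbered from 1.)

ρ1 -> 1/6·ρ1
  [  1  1/6  -5/3  0 ]
  [ -2    0     2  0 ]
  [  4    4   -20  3 ]
ρ2 -> ρ2 + 2·ρ1
  [ 1  1/6  -5/3  0 ]
  [ 0  1/3  -4/3  0 ]
  [ 4    4   -20  3 ]
ρ3 -> ρ3 − 4·ρ1
  [ 1   1/6   -5/3  0 ]
  [ 0   1/3   -4/3  0 ]
  [ 0  10/3  -40/3  3 ]
ρ2 -> 3·ρ2
  [ 1   1/6   -5/3  0 ]
  [ 0     1     -4  0 ]
  [ 0  10/3  -40/3  3 ]
ρ3 -> ρ3 − 10/3·ρ2
  [ 1  1/6  -5/3  0 ]
  [ 0    1    -4  0 ]
  [ 0    0     0  3 ]
ρ3 -> 1/3·ρ3
  [ 1  1/6  -5/3  0 ]
  [ 0    1    -4  0 ]
  [ 0    0     0  1 ]
ρ1 -> ρ1 − 1/6·ρ2
  [ 1  0  -1  0 ]
  [ 0  1  -4  0 ]
  [ 0  0   0  1 ]

-4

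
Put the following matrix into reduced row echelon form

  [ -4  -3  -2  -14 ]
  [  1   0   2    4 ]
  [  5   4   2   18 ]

r1 := -1/4·r1
  [ 1  3/4  1/2  7/2 ]
  [ 1    0    2    4 ]
  [ 5    4    2   18 ]
r2 := r2 − r1
  [ 1   3/4  1/2  7/2 ]
  [ 0  -3/4  3/2  1/2 ]
  [ 5     4    2   18 ]
r3 := r3 − 5·r1
  [ 1   3/4   1/2  7/2 ]
  [ 0  -3/4   3/2  1/2 ]
  [ 0   1/4  -1/2  1/2 ]
r2 := -4/3·r2
  [ 1  3/4   1/2   7/2 ]
  [ 0    1    -2  -2/3 ]
  [ 0  1/4  -1/2   1/2 ]
r3 := r3 − 1/4·r2
  [ 1  3/4  1/2   7/2 ]
  [ 0    1   -2  -2/3 ]
  [ 0    0    0   2/3 ]
r3 := 3/2·r3
  [ 1  3/4  1/2   7/2 ]
  [ 0    1   -2  -2/3 ]
  [ 0    0    0     1 ]
r2 := r2 + 2/3·r3
  [ 1  3/4  1/2  7/2 ]
  [ 0    1   -2    0 ]
  [ 0    0    0    1 ]
r1 := r1 − 7/2·r3
  [ 1  3/4  1/2  0 ]
  [ 0    1   -2  0 ]
  [ 0    0    0  1 ]
r1 := r1 − 3/4·r2
  [ 1  0   2  0 ]
  [ 0  1  -2  0 ]
  [ 0  0   0  1 ]

[[1, 0, 2, 0], [0, 1, -2, 0], [0, 0, 0, 1]]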